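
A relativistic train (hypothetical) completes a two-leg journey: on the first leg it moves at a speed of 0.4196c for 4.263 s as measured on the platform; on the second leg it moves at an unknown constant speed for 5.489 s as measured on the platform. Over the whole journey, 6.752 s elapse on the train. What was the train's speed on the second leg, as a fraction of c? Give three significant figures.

Leg 1: γ = 1/√(1 − 0.4196²) = 1/√0.8239 = 1.102; τ_1 = 4.263/1.102 = 3.870 s.
Leg 2: speed unknown; τ_2 = 5.489/γ_2.
Total proper time: 3.870 + τ_2 = 6.752, so τ_2 = 6.752 − 3.870 = 2.882 s.
γ_2 = 5.489/2.882 = 1.904; β = √(1 − 1/γ²) = √0.7242.

β = 0.851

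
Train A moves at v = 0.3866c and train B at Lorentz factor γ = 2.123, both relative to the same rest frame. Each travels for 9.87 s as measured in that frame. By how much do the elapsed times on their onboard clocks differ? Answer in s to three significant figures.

|τ_A − τ_B| = 4.45 s

A: γ = 1/√(1 − 0.3866²) = 1/√0.8505 = 1.084; τ_A = 9.87/1.084 = 9.103 s.
B: γ = 2.123; τ_B = 9.87/2.123 = 4.649 s.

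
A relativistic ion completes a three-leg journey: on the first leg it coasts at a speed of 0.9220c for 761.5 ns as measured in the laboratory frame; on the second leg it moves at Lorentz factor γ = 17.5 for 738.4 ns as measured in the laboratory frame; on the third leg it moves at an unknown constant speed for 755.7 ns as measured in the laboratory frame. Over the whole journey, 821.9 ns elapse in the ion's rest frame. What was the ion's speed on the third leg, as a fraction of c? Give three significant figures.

Leg 1: γ = 1/√(1 − 0.9220²) = 1/√0.1499 = 2.583; τ_1 = 761.5/2.583 = 294.8 ns.
Leg 2: γ = 17.5; τ_2 = 738.4/17.50 = 42.19 ns.
Leg 3: speed unknown; τ_3 = 755.7/γ_3.
Total proper time: 294.8 + 42.19 + τ_3 = 821.9, so τ_3 = 821.9 − 337.0 = 484.9 ns.
γ_3 = 755.7/484.9 = 1.559; β = √(1 − 1/γ²) = √0.5883.

β = 0.767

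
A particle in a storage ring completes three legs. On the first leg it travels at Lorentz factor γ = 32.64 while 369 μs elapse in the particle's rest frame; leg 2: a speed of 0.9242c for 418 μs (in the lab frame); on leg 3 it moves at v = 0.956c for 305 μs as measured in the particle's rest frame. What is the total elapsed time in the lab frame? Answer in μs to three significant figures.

Δt = 1.35×10⁴ μs

Leg 1: γ = 32.64; Δt_1 = 32.64 × 369 = 1.204×10⁴ μs.
Leg 2: 418 μs is already measured in the lab frame.
Leg 3: γ = 1/√(1 − 0.956²) = 1/√0.08606 = 3.409; Δt_3 = 3.409 × 305 = 1040 μs.
Total: 1.204×10⁴ + 418.0 + 1040 μs.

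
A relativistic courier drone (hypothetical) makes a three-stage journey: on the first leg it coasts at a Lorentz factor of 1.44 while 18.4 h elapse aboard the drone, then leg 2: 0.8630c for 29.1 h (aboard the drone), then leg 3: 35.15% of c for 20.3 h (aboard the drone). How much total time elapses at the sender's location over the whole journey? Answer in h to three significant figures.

Leg 1: γ = 1.44; Δt_1 = 1.440 × 18.4 = 26.50 h.
Leg 2: γ = 1/√(1 − 0.8630²) = 1/√0.2552 = 1.979; Δt_2 = 1.979 × 29.1 = 57.60 h.
Leg 3: β = 0.3515; γ = 1/√(1 − 0.3515²) = 1/√0.8764 = 1.068; Δt_3 = 1.068 × 20.3 = 21.68 h.
Total: 26.50 + 57.60 + 21.68 h.

Δt = 106 h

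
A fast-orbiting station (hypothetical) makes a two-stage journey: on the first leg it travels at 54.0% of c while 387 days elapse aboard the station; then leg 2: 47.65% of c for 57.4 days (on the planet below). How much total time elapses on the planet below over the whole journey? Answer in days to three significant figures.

Leg 1: β = 0.540; γ = 1/√(1 − 0.540²) = 1/√0.7084 = 1.188; Δt_1 = 1.188 × 387 = 459.8 days.
Leg 2: 57.4 days is already measured on the planet below.
Total: 459.8 + 57.40 days.

Δt = 517 days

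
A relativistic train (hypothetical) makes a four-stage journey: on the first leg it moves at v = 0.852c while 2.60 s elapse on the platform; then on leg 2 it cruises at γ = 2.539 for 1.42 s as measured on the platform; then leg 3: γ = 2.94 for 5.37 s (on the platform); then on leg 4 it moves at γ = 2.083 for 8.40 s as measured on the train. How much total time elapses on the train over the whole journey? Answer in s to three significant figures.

Leg 1: γ = 1/√(1 − 0.852²) = 1/√0.2741 = 1.910; τ_1 = 2.60/1.910 = 1.361 s.
Leg 2: γ = 2.539; τ_2 = 1.42/2.539 = 0.5593 s.
Leg 3: γ = 2.94; τ_3 = 5.37/2.940 = 1.827 s.
Leg 4: 8.40 s is already measured on the train.
Total: 1.361 + 0.5593 + 1.827 + 8.400 s.

τ = 12.1 s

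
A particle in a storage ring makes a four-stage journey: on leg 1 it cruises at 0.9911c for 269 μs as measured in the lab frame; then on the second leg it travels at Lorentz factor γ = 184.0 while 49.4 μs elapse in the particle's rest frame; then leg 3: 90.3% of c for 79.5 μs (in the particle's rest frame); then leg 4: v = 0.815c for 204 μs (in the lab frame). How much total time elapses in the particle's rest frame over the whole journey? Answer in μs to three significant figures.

τ = 283 μs

Leg 1: γ = 1/√(1 − 0.9911²) = 1/√0.01772 = 7.512; τ_1 = 269/7.512 = 35.81 μs.
Leg 2: 49.4 μs is already measured in the particle's rest frame.
Leg 3: 79.5 μs is already measured in the particle's rest frame.
Leg 4: γ = 1/√(1 − 0.815²) = 1/√0.3358 = 1.726; τ_4 = 204/1.726 = 118.2 μs.
Total: 35.81 + 49.40 + 79.50 + 118.2 μs.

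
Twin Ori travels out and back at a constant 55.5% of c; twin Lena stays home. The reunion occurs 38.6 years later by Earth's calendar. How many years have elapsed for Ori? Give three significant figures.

β = 0.555; γ = 1/√(1 − 0.555²) = 1/√0.6920 = 1.202
Ori's clock measures proper time along the trip: τ = Δt/γ = 38.6/1.202 years.

τ = 32.1 years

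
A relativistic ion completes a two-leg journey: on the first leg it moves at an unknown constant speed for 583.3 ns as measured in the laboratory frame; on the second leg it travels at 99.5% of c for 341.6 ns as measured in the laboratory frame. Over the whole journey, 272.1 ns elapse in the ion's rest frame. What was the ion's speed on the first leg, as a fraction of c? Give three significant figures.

β = 0.913

Leg 1: speed unknown; τ_1 = 583.3/γ_1.
Leg 2: β = 0.995; γ = 1/√(1 − 0.995²) = 1/√0.009975 = 10.01; τ_2 = 341.6/10.01 = 34.12 ns.
Total proper time: τ_1 + 34.12 = 272.1, so τ_1 = 272.1 − 34.12 = 238.0 ns.
γ_1 = 583.3/238.0 = 2.451; β = √(1 − 1/γ²) = √0.8335.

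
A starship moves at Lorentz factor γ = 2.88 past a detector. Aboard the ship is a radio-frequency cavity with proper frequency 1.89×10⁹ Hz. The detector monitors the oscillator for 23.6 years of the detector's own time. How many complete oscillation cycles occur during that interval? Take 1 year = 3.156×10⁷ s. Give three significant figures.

N = 4.89×10¹⁷

γ = 2.88
During 23.6 years of lab time, the oscillator's proper time advances by τ = Δt/γ = 23.6/2.880 = 8.194 years = 2.586×10⁸ s.
N = f × τ = 1.89×10⁹ × 2.586×10⁸ = 4.888×10¹⁷.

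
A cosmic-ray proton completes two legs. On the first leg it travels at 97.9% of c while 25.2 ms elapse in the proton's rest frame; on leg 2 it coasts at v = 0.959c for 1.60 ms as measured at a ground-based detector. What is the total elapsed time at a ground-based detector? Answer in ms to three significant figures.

Leg 1: β = 0.979; γ = 1/√(1 − 0.979²) = 1/√0.04156 = 4.905; Δt_1 = 4.905 × 25.2 = 123.6 ms.
Leg 2: 1.60 ms is already measured at a ground-based detector.
Total: 123.6 + 1.600 ms.

Δt = 125 ms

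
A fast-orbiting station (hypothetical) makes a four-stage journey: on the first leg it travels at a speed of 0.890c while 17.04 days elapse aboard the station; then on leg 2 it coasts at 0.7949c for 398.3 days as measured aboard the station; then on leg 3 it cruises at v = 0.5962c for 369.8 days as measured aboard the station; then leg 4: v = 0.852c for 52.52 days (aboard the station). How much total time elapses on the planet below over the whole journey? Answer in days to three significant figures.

Leg 1: γ = 1/√(1 − 0.890²) = 1/√0.2079 = 2.193; Δt_1 = 2.193 × 17.04 = 37.37 days.
Leg 2: γ = 1/√(1 − 0.7949²) = 1/√0.3681 = 1.648; Δt_2 = 1.648 × 398.3 = 656.5 days.
Leg 3: γ = 1/√(1 − 0.5962²) = 1/√0.6445 = 1.246; Δt_3 = 1.246 × 369.8 = 460.6 days.
Leg 4: γ = 1/√(1 − 0.852²) = 1/√0.2741 = 1.910; Δt_4 = 1.910 × 52.52 = 100.3 days.
Total: 37.37 + 656.5 + 460.6 + 100.3 days.

Δt = 1250 days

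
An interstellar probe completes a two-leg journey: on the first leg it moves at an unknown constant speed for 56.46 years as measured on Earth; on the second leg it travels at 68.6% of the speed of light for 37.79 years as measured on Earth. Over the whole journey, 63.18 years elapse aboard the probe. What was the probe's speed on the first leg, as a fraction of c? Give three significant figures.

Leg 1: speed unknown; τ_1 = 56.46/γ_1.
Leg 2: β = 0.686; γ = 1/√(1 − 0.686²) = 1/√0.5294 = 1.374; τ_2 = 37.79/1.374 = 27.50 years.
Total proper time: τ_1 + 27.50 = 63.18, so τ_1 = 63.18 − 27.50 = 35.68 years.
γ_1 = 56.46/35.68 = 1.582; β = √(1 − 1/γ²) = √0.6005.

β = 0.775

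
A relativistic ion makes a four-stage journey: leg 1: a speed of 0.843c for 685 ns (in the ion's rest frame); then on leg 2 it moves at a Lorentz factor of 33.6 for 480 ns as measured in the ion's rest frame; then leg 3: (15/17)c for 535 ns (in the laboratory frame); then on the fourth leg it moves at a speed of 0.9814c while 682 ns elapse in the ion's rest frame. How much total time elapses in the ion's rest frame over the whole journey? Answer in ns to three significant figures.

Leg 1: 685 ns is already measured in the ion's rest frame.
Leg 2: 480 ns is already measured in the ion's rest frame.
Leg 3: γ = 1/√(1 − (15/17)²) = 17/8 = 2.125; τ_3 = 535/2.125 = 251.8 ns.
Leg 4: 682 ns is already measured in the ion's rest frame.
Total: 685.0 + 480.0 + 251.8 + 682.0 ns.

τ = 2100 ns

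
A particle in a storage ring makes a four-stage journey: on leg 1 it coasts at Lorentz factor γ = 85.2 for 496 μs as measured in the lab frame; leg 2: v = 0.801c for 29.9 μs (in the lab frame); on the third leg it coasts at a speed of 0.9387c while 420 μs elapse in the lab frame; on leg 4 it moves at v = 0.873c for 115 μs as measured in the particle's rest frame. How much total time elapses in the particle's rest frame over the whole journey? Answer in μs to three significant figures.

τ = 284 μs

Leg 1: γ = 85.2; τ_1 = 496/85.20 = 5.822 μs.
Leg 2: γ = 1/√(1 − 0.801²) = 1/√0.3584 = 1.670; τ_2 = 29.9/1.670 = 17.90 μs.
Leg 3: γ = 1/√(1 − 0.9387²) = 1/√0.1188 = 2.901; τ_3 = 420/2.901 = 144.8 μs.
Leg 4: 115 μs is already measured in the particle's rest frame.
Total: 5.822 + 17.90 + 144.8 + 115.0 μs.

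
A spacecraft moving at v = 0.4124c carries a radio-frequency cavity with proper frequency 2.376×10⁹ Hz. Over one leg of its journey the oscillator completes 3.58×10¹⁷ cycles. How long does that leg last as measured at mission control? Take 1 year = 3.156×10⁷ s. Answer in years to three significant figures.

Δt = 5.24 years

γ = 1/√(1 − 0.4124²) = 1/√0.8299 = 1.098
Proper time for N cycles: τ = N/f = 3.58×10¹⁷/(2.376×10⁹) = 1.507×10⁸ s = 4.774 years.
Lab-frame duration Δt = γτ = 1.098 × 4.774 = 5.241 years.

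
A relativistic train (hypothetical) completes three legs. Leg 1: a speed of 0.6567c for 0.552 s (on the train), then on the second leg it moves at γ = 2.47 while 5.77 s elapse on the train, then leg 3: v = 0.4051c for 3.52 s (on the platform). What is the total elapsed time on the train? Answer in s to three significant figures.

τ = 9.54 s

Leg 1: 0.552 s is already measured on the train.
Leg 2: 5.77 s is already measured on the train.
Leg 3: γ = 1/√(1 − 0.4051²) = 1/√0.8359 = 1.094; τ_3 = 3.52/1.094 = 3.218 s.
Total: 0.5520 + 5.770 + 3.218 s.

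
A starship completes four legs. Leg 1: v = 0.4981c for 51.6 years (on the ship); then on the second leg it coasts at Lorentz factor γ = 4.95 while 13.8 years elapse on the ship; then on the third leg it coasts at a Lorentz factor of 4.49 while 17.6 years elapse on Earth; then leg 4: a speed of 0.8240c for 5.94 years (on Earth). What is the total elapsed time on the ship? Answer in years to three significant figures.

Leg 1: 51.6 years is already measured on the ship.
Leg 2: 13.8 years is already measured on the ship.
Leg 3: γ = 4.49; τ_3 = 17.6/4.490 = 3.920 years.
Leg 4: γ = 1/√(1 − 0.8240²) = 1/√0.3210 = 1.765; τ_4 = 5.94/1.765 = 3.366 years.
Total: 51.60 + 13.80 + 3.920 + 3.366 years.

τ = 72.7 years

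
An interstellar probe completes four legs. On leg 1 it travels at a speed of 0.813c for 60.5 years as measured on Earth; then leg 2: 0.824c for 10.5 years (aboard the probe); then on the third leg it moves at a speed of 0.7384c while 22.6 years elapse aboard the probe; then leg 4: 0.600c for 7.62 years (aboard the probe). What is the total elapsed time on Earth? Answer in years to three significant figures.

Leg 1: 60.5 years is already measured on Earth.
Leg 2: γ = 1/√(1 − 0.824²) = 1/√0.3210 = 1.765; Δt_2 = 1.765 × 10.5 = 18.53 years.
Leg 3: γ = 1/√(1 − 0.7384²) = 1/√0.4548 = 1.483; Δt_3 = 1.483 × 22.6 = 33.51 years.
Leg 4: γ = 1/√(1 − 0.600²) = 5/4 = 1.250; Δt_4 = 1.250 × 7.62 = 9.525 years.
Total: 60.50 + 18.53 + 33.51 + 9.525 years.

Δt = 122 years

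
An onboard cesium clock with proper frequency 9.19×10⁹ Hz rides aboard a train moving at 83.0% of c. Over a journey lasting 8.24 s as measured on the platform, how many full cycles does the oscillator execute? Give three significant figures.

N = 4.22×10¹⁰

β = 0.830; γ = 1/√(1 − 0.830²) = 1/√0.3111 = 1.793
The oscillator's own cycle count is N = f × τ where τ is the proper time on the train. τ = Δt/γ = 8.24/1.793 = 4.596 s = 4.596×10⁰ s.
N = 9.19×10⁹ × 4.596×10⁰ = 4.224×10¹⁰.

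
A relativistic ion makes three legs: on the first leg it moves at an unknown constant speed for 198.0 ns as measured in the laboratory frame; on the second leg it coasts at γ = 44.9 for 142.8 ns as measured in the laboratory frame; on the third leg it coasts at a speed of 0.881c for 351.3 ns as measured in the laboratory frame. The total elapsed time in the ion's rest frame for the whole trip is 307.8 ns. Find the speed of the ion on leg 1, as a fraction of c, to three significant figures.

Leg 1: speed unknown; τ_1 = 198.0/γ_1.
Leg 2: γ = 44.9; τ_2 = 142.8/44.90 = 3.180 ns.
Leg 3: γ = 1/√(1 − 0.881²) = 1/√0.2238 = 2.114; τ_3 = 351.3/2.114 = 166.2 ns.
Total proper time: τ_1 + 3.180 + 166.2 = 307.8, so τ_1 = 307.8 − 169.4 = 138.4 ns.
γ_1 = 198.0/138.4 = 1.430; β = √(1 − 1/γ²) = √0.5113.

β = 0.715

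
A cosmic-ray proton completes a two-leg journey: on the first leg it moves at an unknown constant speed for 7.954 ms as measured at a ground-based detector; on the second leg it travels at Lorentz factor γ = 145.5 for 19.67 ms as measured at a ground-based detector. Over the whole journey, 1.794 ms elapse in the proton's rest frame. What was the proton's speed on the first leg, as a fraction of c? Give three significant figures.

β = 0.978

Leg 1: speed unknown; τ_1 = 7.954/γ_1.
Leg 2: γ = 145.5; τ_2 = 19.67/145.5 = 0.1352 ms.
Total proper time: τ_1 + 0.1352 = 1.794, so τ_1 = 1.794 − 0.1352 = 1.659 ms.
γ_1 = 7.954/1.659 = 4.795; β = √(1 − 1/γ²) = √0.9565.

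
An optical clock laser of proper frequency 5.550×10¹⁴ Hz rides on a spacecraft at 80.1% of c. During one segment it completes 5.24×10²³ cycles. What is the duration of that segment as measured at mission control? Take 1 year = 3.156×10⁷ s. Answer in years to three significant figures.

Δt = 50.0 years

β = 0.801; γ = 1/√(1 − 0.801²) = 1/√0.3584 = 1.670
Proper time for N cycles: τ = N/f = 5.24×10²³/(5.550×10¹⁴) = 9.441×10⁸ s = 29.92 years.
Lab-frame duration Δt = γτ = 1.670 × 29.92 = 49.97 years.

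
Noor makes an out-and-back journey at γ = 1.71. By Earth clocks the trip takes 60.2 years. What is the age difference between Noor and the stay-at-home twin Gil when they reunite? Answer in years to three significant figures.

Δt − τ = 25.0 years

γ = 1.71
Noor's elapsed proper time: τ = 60.2/1.710 = 35.20 years.
Age gap = Δt − τ = 60.2 − 35.20 years.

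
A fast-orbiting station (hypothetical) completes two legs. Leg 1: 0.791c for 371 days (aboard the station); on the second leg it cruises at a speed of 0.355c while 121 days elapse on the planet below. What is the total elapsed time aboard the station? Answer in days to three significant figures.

Leg 1: 371 days is already measured aboard the station.
Leg 2: γ = 1/√(1 − 0.355²) = 1/√0.8740 = 1.070; τ_2 = 121/1.070 = 113.1 days.
Total: 371.0 + 113.1 days.

τ = 484 days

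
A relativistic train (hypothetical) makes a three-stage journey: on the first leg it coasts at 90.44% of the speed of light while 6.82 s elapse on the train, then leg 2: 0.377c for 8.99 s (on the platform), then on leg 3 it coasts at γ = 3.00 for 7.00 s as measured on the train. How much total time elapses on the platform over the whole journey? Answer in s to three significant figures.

Leg 1: β = 0.9044; γ = 1/√(1 − 0.9044²) = 1/√0.1821 = 2.344; Δt_1 = 2.344 × 6.82 = 15.98 s.
Leg 2: 8.99 s is already measured on the platform.
Leg 3: γ = 3.00; Δt_3 = 3.000 × 7.00 = 21.00 s.
Total: 15.98 + 8.990 + 21.00 s.

Δt = 46.0 s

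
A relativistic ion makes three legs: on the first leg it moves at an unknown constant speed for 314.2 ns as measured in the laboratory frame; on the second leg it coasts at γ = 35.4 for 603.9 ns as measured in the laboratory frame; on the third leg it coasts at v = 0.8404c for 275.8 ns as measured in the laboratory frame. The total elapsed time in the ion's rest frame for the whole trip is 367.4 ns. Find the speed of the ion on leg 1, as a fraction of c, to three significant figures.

β = 0.769

Leg 1: speed unknown; τ_1 = 314.2/γ_1.
Leg 2: γ = 35.4; τ_2 = 603.9/35.40 = 17.06 ns.
Leg 3: γ = 1/√(1 − 0.8404²) = 1/√0.2937 = 1.845; τ_3 = 275.8/1.845 = 149.5 ns.
Total proper time: τ_1 + 17.06 + 149.5 = 367.4, so τ_1 = 367.4 − 166.5 = 200.9 ns.
γ_1 = 314.2/200.9 = 1.564; β = √(1 − 1/γ²) = √0.5913.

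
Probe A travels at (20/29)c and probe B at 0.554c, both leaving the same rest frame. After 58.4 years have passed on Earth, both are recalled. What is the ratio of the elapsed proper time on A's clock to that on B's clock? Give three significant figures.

τ_A/τ_B = 0.870

A: γ = 1/√(1 − (20/29)²) = 29/21 ≈ 1.381. B: γ = 1/√(1 − 0.554²) = 1/√0.6931 = 1.201.
τ_A/τ_B = γ_B/γ_A = 1.201/1.381 = 0.8698, so τ_A/τ_B = 0.8698.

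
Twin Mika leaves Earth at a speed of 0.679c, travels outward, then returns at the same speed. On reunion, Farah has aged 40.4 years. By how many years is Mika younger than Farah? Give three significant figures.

Δt − τ = 10.7 years

γ = 1/√(1 − 0.679²) = 1/√0.5390 = 1.362
Mika's elapsed proper time: τ = 40.4/1.362 = 29.66 years.
Age gap = Δt − τ = 40.4 − 29.66 years.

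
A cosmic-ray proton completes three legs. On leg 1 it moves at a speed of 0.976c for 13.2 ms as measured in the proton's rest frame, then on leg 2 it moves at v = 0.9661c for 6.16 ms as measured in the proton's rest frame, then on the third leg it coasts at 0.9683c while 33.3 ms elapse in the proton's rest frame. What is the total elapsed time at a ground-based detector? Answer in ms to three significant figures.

Δt = 218 ms

Leg 1: γ = 1/√(1 − 0.976²) = 1/√0.04742 = 4.592; Δt_1 = 4.592 × 13.2 = 60.61 ms.
Leg 2: γ = 1/√(1 − 0.9661²) = 1/√0.06665 = 3.873; Δt_2 = 3.873 × 6.16 = 23.86 ms.
Leg 3: γ = 1/√(1 − 0.9683²) = 1/√0.06240 = 4.003; Δt_3 = 4.003 × 33.3 = 133.3 ms.
Total: 60.61 + 23.86 + 133.3 ms.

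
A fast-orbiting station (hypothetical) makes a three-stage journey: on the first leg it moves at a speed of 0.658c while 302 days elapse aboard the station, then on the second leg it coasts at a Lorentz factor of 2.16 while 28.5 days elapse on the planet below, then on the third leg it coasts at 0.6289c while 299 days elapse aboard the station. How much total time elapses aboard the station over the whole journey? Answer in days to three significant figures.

τ = 614 days

Leg 1: 302 days is already measured aboard the station.
Leg 2: γ = 2.16; τ_2 = 28.5/2.160 = 13.19 days.
Leg 3: 299 days is already measured aboard the station.
Total: 302.0 + 13.19 + 299.0 days.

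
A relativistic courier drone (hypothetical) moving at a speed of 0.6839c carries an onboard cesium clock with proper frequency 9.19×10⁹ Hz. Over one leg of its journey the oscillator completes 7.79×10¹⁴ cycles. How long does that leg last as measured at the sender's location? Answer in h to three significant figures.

Δt = 32.3 h

γ = 1/√(1 − 0.6839²) = 1/√0.5323 = 1.371
Proper time for N cycles: τ = N/f = 7.79×10¹⁴/(9.19×10⁹) = 8.477×10⁴ s = 23.55 h.
Lab-frame duration Δt = γτ = 1.371 × 23.55 = 32.27 h.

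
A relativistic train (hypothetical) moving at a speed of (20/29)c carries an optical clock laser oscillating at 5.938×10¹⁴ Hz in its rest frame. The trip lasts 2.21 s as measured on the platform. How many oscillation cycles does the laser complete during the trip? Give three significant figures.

γ = 1/√(1 − (20/29)²) = 29/21 ≈ 1.381
The oscillator's own cycle count is N = f × τ where τ is the proper time on the train. τ = Δt/γ = 2.21/1.381 = 1.600 s = 1.600×10⁰ s.
N = 5.938×10¹⁴ × 1.600×10⁰ = 9.503×10¹⁴.

N = 9.50×10¹⁴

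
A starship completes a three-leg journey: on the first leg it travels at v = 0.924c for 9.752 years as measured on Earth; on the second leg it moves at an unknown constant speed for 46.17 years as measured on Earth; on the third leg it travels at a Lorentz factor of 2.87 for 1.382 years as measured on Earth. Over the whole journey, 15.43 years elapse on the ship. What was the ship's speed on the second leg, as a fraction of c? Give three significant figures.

Leg 1: γ = 1/√(1 − 0.924²) = 1/√0.1462 = 2.615; τ_1 = 9.752/2.615 = 3.729 years.
Leg 2: speed unknown; τ_2 = 46.17/γ_2.
Leg 3: γ = 2.87; τ_3 = 1.382/2.870 = 0.4815 years.
Total proper time: 3.729 + τ_2 + 0.4815 = 15.43, so τ_2 = 15.43 − 4.211 = 11.22 years.
γ_2 = 46.17/11.22 = 4.115; β = √(1 − 1/γ²) = √0.9410.

β = 0.970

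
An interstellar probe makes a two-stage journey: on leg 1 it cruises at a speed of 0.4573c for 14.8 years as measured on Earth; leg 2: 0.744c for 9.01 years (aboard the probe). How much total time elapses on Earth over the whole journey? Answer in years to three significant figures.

Leg 1: 14.8 years is already measured on Earth.
Leg 2: γ = 1/√(1 − 0.744²) = 1/√0.4465 = 1.497; Δt_2 = 1.497 × 9.01 = 13.48 years.
Total: 14.80 + 13.48 years.

Δt = 28.3 years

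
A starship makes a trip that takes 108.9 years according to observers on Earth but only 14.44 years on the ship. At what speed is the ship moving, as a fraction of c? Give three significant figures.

The proper time is measured on the ship (both events occur at the ship's location); Δt is measured on Earth. γ = Δt/τ = 108.9/14.44 = 7.542.
β = √(1 − 1/γ²) = √(1 − 0.01758) = √0.9824

β = 0.991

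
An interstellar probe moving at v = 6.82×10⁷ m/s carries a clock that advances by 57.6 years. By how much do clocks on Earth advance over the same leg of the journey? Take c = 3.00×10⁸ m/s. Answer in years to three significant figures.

Δt = 59.1 years

β = 6.82×10⁷/3.00×10⁸ = 0.2273; γ = 1/√(1 − 0.2273²) = 1.027
The interval measured aboard the probe is the proper time (both events occur at the same place in that frame); the lab-frame interval is Δt = γτ = 1.027 × 57.6 years.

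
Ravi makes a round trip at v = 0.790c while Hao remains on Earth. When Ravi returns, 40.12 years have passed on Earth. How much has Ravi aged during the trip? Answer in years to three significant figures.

τ = 24.6 years

γ = 1/√(1 − 0.790²) = 1/√0.3759 = 1.631
Ravi's clock measures proper time along the trip: τ = Δt/γ = 40.12/1.631 years.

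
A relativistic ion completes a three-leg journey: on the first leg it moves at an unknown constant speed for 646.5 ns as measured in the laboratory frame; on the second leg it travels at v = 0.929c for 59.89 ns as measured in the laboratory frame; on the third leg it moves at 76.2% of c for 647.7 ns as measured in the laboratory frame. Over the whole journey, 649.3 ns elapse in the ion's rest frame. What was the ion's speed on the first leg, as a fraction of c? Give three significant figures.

Leg 1: speed unknown; τ_1 = 646.5/γ_1.
Leg 2: γ = 1/√(1 − 0.929²) = 1/√0.1370 = 2.702; τ_2 = 59.89/2.702 = 22.16 ns.
Leg 3: β = 0.762; γ = 1/√(1 − 0.762²) = 1/√0.4194 = 1.544; τ_3 = 647.7/1.544 = 419.4 ns.
Total proper time: τ_1 + 22.16 + 419.4 = 649.3, so τ_1 = 649.3 − 441.6 = 207.7 ns.
γ_1 = 646.5/207.7 = 3.113; β = √(1 − 1/γ²) = √0.8968.

β = 0.947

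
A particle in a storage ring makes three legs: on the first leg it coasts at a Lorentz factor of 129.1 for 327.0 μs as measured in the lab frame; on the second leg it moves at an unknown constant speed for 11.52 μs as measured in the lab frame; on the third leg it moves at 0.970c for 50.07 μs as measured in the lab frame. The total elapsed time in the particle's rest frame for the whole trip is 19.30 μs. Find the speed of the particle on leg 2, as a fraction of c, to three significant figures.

β = 0.917

Leg 1: γ = 129.1; τ_1 = 327.0/129.1 = 2.533 μs.
Leg 2: speed unknown; τ_2 = 11.52/γ_2.
Leg 3: γ = 1/√(1 − 0.970²) = 1/√0.05910 = 4.113; τ_3 = 50.07/4.113 = 12.17 μs.
Total proper time: 2.533 + τ_2 + 12.17 = 19.30, so τ_2 = 19.30 − 14.71 = 4.595 μs.
γ_2 = 11.52/4.595 = 2.507; β = √(1 − 1/γ²) = √0.8409.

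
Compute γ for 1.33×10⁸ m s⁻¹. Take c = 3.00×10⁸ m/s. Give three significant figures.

γ = 1.12

β = 1.33×10⁸/3.00×10⁸ = 0.4433; γ = 1/√(1 − 0.4433²) = 1.116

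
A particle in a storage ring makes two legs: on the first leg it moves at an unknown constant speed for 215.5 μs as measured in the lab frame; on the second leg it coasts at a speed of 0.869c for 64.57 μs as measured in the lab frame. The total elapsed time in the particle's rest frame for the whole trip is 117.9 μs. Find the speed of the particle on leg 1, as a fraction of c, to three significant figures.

Leg 1: speed unknown; τ_1 = 215.5/γ_1.
Leg 2: γ = 1/√(1 − 0.869²) = 1/√0.2448 = 2.021; τ_2 = 64.57/2.021 = 31.95 μs.
Total proper time: τ_1 + 31.95 = 117.9, so τ_1 = 117.9 − 31.95 = 85.95 μs.
γ_1 = 215.5/85.95 = 2.507; β = √(1 − 1/γ²) = √0.8409.

β = 0.917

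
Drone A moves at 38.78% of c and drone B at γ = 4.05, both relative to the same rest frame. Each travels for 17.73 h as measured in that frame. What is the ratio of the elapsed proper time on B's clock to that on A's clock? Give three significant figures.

A: β = 0.3878; γ = 1/√(1 − 0.3878²) = 1/√0.8496 = 1.085. B: γ = 4.05.
τ_A/τ_B = γ_B/γ_A = 4.050/1.085 = 3.733, so τ_B/τ_A = 0.2679.

τ_B/τ_A = 0.268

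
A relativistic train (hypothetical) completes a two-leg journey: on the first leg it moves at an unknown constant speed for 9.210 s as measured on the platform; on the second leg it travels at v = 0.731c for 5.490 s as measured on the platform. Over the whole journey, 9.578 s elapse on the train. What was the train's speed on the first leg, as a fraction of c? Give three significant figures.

Leg 1: speed unknown; τ_1 = 9.210/γ_1.
Leg 2: γ = 1/√(1 − 0.731²) = 1/√0.4656 = 1.465; τ_2 = 5.490/1.465 = 3.746 s.
Total proper time: τ_1 + 3.746 = 9.578, so τ_1 = 9.578 − 3.746 = 5.832 s.
γ_1 = 9.210/5.832 = 1.579; β = √(1 − 1/γ²) = √0.5991.

β = 0.774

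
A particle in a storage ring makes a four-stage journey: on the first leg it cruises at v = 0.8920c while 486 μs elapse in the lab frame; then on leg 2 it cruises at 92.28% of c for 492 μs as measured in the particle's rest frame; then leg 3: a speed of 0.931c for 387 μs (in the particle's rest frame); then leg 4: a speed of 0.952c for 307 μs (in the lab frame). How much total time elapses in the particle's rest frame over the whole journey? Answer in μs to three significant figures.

τ = 1190 μs

Leg 1: γ = 1/√(1 − 0.8920²) = 1/√0.2043 = 2.212; τ_1 = 486/2.212 = 219.7 μs.
Leg 2: 492 μs is already measured in the particle's rest frame.
Leg 3: 387 μs is already measured in the particle's rest frame.
Leg 4: γ = 1/√(1 − 0.952²) = 1/√0.09370 = 3.267; τ_4 = 307/3.267 = 93.97 μs.
Total: 219.7 + 492.0 + 387.0 + 93.97 μs.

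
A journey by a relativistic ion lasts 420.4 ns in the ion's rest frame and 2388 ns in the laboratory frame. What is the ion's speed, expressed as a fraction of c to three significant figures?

β = 0.984

The proper time is measured in the ion's rest frame (both events occur at the ion's location); Δt is measured in the laboratory frame. γ = Δt/τ = 2388/420.4 = 5.680.
β = √(1 − 1/γ²) = √(1 − 0.03099) = √0.9690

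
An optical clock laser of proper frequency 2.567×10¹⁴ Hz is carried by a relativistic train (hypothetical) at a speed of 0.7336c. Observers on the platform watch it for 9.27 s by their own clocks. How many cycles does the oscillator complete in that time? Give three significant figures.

γ = 1/√(1 − 0.7336²) = 1/√0.4618 = 1.471
During 9.27 s of lab time, the oscillator's proper time advances by τ = Δt/γ = 9.27/1.471 = 6.300 s = 6.300×10⁰ s.
N = f × τ = 2.567×10¹⁴ × 6.300×10⁰ = 1.617×10¹⁵.

N = 1.62×10¹⁵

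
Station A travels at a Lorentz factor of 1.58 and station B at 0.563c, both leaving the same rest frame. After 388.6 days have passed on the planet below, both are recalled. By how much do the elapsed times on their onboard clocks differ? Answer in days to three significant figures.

A: γ = 1.58; τ_A = 388.6/1.580 = 245.9 days.
B: γ = 1/√(1 − 0.563²) = 1/√0.6830 = 1.210; τ_B = 388.6/1.210 = 321.2 days.

|τ_A − τ_B| = 75.2 days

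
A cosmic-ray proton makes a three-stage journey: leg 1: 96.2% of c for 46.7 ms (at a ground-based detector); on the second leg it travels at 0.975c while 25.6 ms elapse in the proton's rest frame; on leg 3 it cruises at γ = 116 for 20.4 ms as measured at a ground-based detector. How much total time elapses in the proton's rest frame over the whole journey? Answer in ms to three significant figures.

τ = 38.5 ms

Leg 1: β = 0.962; γ = 1/√(1 − 0.962²) = 1/√0.07456 = 3.662; τ_1 = 46.7/3.662 = 12.75 ms.
Leg 2: 25.6 ms is already measured in the proton's rest frame.
Leg 3: γ = 116; τ_3 = 20.4/116.0 = 0.1759 ms.
Total: 12.75 + 25.60 + 0.1759 ms.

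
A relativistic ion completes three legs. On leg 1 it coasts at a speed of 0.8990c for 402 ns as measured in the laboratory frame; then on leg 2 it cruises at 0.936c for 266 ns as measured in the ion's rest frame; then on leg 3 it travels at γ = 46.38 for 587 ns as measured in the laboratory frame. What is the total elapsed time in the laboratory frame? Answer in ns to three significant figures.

Leg 1: 402 ns is already measured in the laboratory frame.
Leg 2: γ = 1/√(1 − 0.936²) = 1/√0.1239 = 2.841; Δt_2 = 2.841 × 266 = 755.7 ns.
Leg 3: 587 ns is already measured in the laboratory frame.
Total: 402.0 + 755.7 + 587.0 ns.

Δt = 1740 ns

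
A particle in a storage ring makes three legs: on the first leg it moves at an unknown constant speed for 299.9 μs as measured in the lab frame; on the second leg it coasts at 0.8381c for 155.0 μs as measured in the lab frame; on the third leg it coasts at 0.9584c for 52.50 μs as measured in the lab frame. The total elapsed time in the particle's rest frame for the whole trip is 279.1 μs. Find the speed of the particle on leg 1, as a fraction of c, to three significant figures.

β = 0.801

Leg 1: speed unknown; τ_1 = 299.9/γ_1.
Leg 2: γ = 1/√(1 − 0.8381²) = 1/√0.2976 = 1.833; τ_2 = 155.0/1.833 = 84.56 μs.
Leg 3: γ = 1/√(1 − 0.9584²) = 1/√0.08147 = 3.504; τ_3 = 52.50/3.504 = 14.98 μs.
Total proper time: τ_1 + 84.56 + 14.98 = 279.1, so τ_1 = 279.1 − 99.54 = 179.6 μs.
γ_1 = 299.9/179.6 = 1.670; β = √(1 − 1/γ²) = √0.6415.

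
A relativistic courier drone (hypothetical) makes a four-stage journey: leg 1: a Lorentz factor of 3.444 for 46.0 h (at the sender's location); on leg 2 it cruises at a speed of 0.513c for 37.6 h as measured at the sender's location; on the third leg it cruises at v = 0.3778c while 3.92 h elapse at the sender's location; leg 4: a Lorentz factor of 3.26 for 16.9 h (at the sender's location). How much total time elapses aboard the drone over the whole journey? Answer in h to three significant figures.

Leg 1: γ = 3.444; τ_1 = 46.0/3.444 = 13.36 h.
Leg 2: γ = 1/√(1 − 0.513²) = 1/√0.7368 = 1.165; τ_2 = 37.6/1.165 = 32.28 h.
Leg 3: γ = 1/√(1 − 0.3778²) = 1/√0.8573 = 1.080; τ_3 = 3.92/1.080 = 3.629 h.
Leg 4: γ = 3.26; τ_4 = 16.9/3.260 = 5.184 h.
Total: 13.36 + 32.28 + 3.629 + 5.184 h.

τ = 54.4 h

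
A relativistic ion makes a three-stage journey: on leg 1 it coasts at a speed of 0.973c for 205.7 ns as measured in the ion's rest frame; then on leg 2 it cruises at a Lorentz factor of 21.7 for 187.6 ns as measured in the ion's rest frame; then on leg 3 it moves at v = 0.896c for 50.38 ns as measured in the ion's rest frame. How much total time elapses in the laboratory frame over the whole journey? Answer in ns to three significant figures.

Δt = 5080 ns

Leg 1: γ = 1/√(1 − 0.973²) = 1/√0.05327 = 4.333; Δt_1 = 4.333 × 205.7 = 891.2 ns.
Leg 2: γ = 21.7; Δt_2 = 21.70 × 187.6 = 4071 ns.
Leg 3: γ = 1/√(1 − 0.896²) = 1/√0.1972 = 2.252; Δt_3 = 2.252 × 50.38 = 113.5 ns.
Total: 891.2 + 4071 + 113.5 ns.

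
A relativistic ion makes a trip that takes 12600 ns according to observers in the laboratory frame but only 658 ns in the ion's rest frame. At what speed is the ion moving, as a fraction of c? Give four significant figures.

The proper time is measured in the ion's rest frame (both events occur at the ion's location); Δt is measured in the laboratory frame. γ = Δt/τ = 12600/658 = 19.15.
β = √(1 − 1/γ²) = √(1 − 0.002727) = √0.9973

β = 0.9986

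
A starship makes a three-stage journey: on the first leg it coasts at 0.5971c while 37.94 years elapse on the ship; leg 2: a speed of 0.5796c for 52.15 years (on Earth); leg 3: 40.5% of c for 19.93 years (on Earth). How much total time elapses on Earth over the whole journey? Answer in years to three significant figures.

Leg 1: γ = 1/√(1 − 0.5971²) = 1/√0.6435 = 1.247; Δt_1 = 1.247 × 37.94 = 47.30 years.
Leg 2: 52.15 years is already measured on Earth.
Leg 3: 19.93 years is already measured on Earth.
Total: 47.30 + 52.15 + 19.93 years.

Δt = 119 years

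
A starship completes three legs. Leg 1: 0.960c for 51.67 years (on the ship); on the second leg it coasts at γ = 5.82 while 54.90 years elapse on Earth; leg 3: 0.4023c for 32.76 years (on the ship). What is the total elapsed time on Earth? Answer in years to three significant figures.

Δt = 275 years

Leg 1: γ = 1/√(1 − 0.960²) = 25/7 ≈ 3.571; Δt_1 = 3.571 × 51.67 = 184.5 years.
Leg 2: 54.90 years is already measured on Earth.
Leg 3: γ = 1/√(1 − 0.4023²) = 1/√0.8382 = 1.092; Δt_3 = 1.092 × 32.76 = 35.78 years.
Total: 184.5 + 54.90 + 35.78 years.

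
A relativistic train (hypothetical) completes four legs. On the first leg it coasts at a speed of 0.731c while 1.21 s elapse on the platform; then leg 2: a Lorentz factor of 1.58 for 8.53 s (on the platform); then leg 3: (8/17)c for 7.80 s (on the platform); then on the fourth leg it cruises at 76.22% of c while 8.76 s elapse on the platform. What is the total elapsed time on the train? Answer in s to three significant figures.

Leg 1: γ = 1/√(1 − 0.731²) = 1/√0.4656 = 1.465; τ_1 = 1.21/1.465 = 0.8257 s.
Leg 2: γ = 1.58; τ_2 = 8.53/1.580 = 5.399 s.
Leg 3: γ = 1/√(1 − (8/17)²) = 17/15 ≈ 1.133; τ_3 = 7.80/1.133 = 6.882 s.
Leg 4: β = 0.7622; γ = 1/√(1 − 0.7622²) = 1/√0.4191 = 1.545; τ_4 = 8.76/1.545 = 5.671 s.
Total: 0.8257 + 5.399 + 6.882 + 5.671 s.

τ = 18.8 s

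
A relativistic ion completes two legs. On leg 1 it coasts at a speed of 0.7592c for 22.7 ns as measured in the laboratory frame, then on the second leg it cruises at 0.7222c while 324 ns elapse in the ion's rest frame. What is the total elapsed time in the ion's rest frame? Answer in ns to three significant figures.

Leg 1: γ = 1/√(1 − 0.7592²) = 1/√0.4236 = 1.536; τ_1 = 22.7/1.536 = 14.77 ns.
Leg 2: 324 ns is already measured in the ion's rest frame.
Total: 14.77 + 324.0 ns.

τ = 339 ns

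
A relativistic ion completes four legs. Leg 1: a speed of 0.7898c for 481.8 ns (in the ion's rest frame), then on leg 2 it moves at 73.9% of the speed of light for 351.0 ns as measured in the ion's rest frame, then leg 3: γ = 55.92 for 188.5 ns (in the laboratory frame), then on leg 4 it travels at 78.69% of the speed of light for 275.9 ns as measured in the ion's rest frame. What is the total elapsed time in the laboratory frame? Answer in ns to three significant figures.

Δt = 1940 ns

Leg 1: γ = 1/√(1 − 0.7898²) = 1/√0.3762 = 1.630; Δt_1 = 1.630 × 481.8 = 785.5 ns.
Leg 2: β = 0.739; γ = 1/√(1 − 0.739²) = 1/√0.4539 = 1.484; Δt_2 = 1.484 × 351.0 = 521.0 ns.
Leg 3: 188.5 ns is already measured in the laboratory frame.
Leg 4: β = 0.7869; γ = 1/√(1 − 0.7869²) = 1/√0.3808 = 1.621; Δt_4 = 1.621 × 275.9 = 447.1 ns.
Total: 785.5 + 521.0 + 188.5 + 447.1 ns.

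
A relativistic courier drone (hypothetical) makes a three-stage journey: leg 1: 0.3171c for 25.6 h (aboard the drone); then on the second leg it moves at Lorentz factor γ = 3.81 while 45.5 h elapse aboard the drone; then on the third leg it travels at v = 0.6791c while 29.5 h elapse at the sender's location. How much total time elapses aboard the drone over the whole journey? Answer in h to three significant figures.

Leg 1: 25.6 h is already measured aboard the drone.
Leg 2: 45.5 h is already measured aboard the drone.
Leg 3: γ = 1/√(1 − 0.6791²) = 1/√0.5388 = 1.362; τ_3 = 29.5/1.362 = 21.65 h.
Total: 25.60 + 45.50 + 21.65 h.

τ = 92.8 h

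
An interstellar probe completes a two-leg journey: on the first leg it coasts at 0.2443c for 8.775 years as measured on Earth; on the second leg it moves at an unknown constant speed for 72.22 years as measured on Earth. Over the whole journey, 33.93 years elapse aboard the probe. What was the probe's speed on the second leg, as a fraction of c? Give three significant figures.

β = 0.936

Leg 1: γ = 1/√(1 − 0.2443²) = 1/√0.9403 = 1.031; τ_1 = 8.775/1.031 = 8.509 years.
Leg 2: speed unknown; τ_2 = 72.22/γ_2.
Total proper time: 8.509 + τ_2 = 33.93, so τ_2 = 33.93 − 8.509 = 25.42 years.
γ_2 = 72.22/25.42 = 2.841; β = √(1 − 1/γ²) = √0.8761.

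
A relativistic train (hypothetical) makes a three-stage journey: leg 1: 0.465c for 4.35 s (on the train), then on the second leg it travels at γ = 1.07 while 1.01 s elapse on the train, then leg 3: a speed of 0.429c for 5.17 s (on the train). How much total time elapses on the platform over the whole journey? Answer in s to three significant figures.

Δt = 11.7 s

Leg 1: γ = 1/√(1 − 0.465²) = 1/√0.7838 = 1.130; Δt_1 = 1.130 × 4.35 = 4.914 s.
Leg 2: γ = 1.07; Δt_2 = 1.070 × 1.01 = 1.081 s.
Leg 3: γ = 1/√(1 − 0.429²) = 1/√0.8160 = 1.107; Δt_3 = 1.107 × 5.17 = 5.723 s.
Total: 4.914 + 1.081 + 5.723 s.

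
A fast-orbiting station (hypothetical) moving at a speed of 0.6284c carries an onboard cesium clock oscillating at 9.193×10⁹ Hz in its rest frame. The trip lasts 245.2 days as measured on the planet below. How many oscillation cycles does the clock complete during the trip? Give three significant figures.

N = 1.51×10¹⁷

γ = 1/√(1 − 0.6284²) = 1/√0.6051 = 1.286
The oscillator's own cycle count is N = f × τ where τ is the proper time aboard the station. τ = Δt/γ = 245.2/1.286 = 190.7 days = 1.648×10⁷ s.
N = 9.193×10⁹ × 1.648×10⁷ = 1.515×10¹⁷.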